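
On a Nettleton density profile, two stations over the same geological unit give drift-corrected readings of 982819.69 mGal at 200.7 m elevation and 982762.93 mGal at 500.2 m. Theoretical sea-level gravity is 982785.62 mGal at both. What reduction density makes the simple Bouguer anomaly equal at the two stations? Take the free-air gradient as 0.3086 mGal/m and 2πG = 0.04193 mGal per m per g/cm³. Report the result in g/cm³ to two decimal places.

2.84

Δg_obs = 982762.93 − 982819.69 = -56.76 mGal over Δh = 500.2 − 200.7 = 299.5 m
Equal Bouguer anomalies ⇒ Δg_obs + (0.3086 − 0.04193ρ)·Δh = 0
0.3086 − 0.04193ρ = −Δg_obs/Δh = 0.18952
ρ = (0.3086 − 0.18952) / 0.04193 = 2.84 g/cm³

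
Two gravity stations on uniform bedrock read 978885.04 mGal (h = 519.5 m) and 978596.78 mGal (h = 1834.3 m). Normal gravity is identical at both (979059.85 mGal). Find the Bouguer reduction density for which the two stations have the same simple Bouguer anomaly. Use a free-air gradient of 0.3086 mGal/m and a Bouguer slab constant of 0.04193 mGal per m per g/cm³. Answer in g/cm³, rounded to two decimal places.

Δg_obs = 978596.78 − 978885.04 = -288.26 mGal over Δh = 1834.3 − 519.5 = 1314.8 m
Equal Bouguer anomalies ⇒ Δg_obs + (0.3086 − 0.04193ρ)·Δh = 0
0.3086 − 0.04193ρ = −Δg_obs/Δh = 0.21924
ρ = (0.3086 − 0.21924) / 0.04193 = 2.13 g/cm³

2.13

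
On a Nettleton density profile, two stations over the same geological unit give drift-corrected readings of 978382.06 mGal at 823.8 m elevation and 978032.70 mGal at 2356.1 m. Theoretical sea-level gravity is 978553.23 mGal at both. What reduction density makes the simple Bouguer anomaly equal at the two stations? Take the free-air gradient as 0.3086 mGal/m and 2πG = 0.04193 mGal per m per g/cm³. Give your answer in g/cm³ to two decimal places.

Δg_obs = 978032.70 − 978382.06 = -349.36 mGal over Δh = 2356.1 − 823.8 = 1532.3 m
Equal Bouguer anomalies ⇒ Δg_obs + (0.3086 − 0.04193ρ)·Δh = 0
0.3086 − 0.04193ρ = −Δg_obs/Δh = 0.22800
ρ = (0.3086 − 0.22800) / 0.04193 = 1.92 g/cm³

1.92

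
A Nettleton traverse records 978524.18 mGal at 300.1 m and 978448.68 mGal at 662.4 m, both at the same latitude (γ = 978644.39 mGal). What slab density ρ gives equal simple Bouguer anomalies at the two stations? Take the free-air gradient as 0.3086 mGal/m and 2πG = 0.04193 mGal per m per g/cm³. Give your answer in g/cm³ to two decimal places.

2.39

Δg_obs = 978448.68 − 978524.18 = -75.50 mGal over Δh = 662.4 − 300.1 = 362.3 m
Equal Bouguer anomalies ⇒ Δg_obs + (0.3086 − 0.04193ρ)·Δh = 0
0.3086 − 0.04193ρ = −Δg_obs/Δh = 0.20839
ρ = (0.3086 − 0.20839) / 0.04193 = 2.39 g/cm³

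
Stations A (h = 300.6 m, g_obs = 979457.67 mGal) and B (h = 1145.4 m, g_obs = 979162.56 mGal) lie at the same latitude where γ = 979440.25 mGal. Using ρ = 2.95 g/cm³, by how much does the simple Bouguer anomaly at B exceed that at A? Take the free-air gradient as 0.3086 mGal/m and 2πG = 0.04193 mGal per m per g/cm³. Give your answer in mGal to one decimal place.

Δg_SB(A) = 979457.67 − 979440.25 + 0.3086×300.6 − 0.04193×2.95×300.6 = 73.00 mGal
Δg_SB(B) = 979162.56 − 979440.25 + 0.3086×1145.4 − 0.04193×2.95×1145.4 = -65.90 mGal
Difference = -65.90 − (73.00) = -138.90 mGal

-138.9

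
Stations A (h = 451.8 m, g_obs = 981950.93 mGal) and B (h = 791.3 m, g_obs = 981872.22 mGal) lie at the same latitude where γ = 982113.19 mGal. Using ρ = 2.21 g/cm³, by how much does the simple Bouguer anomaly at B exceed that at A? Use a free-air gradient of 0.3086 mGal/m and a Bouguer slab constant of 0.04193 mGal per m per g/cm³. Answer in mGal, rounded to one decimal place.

Δg_SB(A) = 981950.93 − 982113.19 + 0.3086×451.8 − 0.04193×2.21×451.8 = -64.70 mGal
Δg_SB(B) = 981872.22 − 982113.19 + 0.3086×791.3 − 0.04193×2.21×791.3 = -70.10 mGal
Difference = -70.10 − (-64.70) = -5.40 mGal

-5.4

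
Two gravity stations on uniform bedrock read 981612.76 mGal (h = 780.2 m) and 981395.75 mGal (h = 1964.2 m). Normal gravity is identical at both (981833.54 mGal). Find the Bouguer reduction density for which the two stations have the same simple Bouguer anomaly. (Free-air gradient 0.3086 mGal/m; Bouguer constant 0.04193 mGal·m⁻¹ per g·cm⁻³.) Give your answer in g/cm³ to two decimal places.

2.99

Δg_obs = 981395.75 − 981612.76 = -217.01 mGal over Δh = 1964.2 − 780.2 = 1184.0 m
Equal Bouguer anomalies ⇒ Δg_obs + (0.3086 − 0.04193ρ)·Δh = 0
0.3086 − 0.04193ρ = −Δg_obs/Δh = 0.18329
ρ = (0.3086 − 0.18329) / 0.04193 = 2.99 g/cm³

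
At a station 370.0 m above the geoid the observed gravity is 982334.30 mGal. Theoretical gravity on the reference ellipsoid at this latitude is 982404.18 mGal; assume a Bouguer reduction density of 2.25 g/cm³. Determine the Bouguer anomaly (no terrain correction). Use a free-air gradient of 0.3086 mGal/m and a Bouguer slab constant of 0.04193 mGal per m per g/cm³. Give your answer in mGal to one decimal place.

9.4

Free-air correction = 0.3086 × 370.0 = 114.18 mGal
Free-air anomaly = 982334.30 − 982404.18 + (114.18) = 44.30 mGal
Bouguer slab correction = 0.04193 × 2.25 × 370.0 = 34.91 mGal
Simple Bouguer anomaly = 44.30 − (34.91) = 9.39 mGal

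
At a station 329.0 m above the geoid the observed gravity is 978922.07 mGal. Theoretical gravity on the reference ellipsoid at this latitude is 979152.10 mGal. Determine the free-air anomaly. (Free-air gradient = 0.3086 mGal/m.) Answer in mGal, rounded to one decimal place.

-128.5

Free-air correction = 0.3086 × 329.0 = 101.53 mGal
Free-air anomaly = 978922.07 − 979152.10 + (101.53) = -128.50 mGal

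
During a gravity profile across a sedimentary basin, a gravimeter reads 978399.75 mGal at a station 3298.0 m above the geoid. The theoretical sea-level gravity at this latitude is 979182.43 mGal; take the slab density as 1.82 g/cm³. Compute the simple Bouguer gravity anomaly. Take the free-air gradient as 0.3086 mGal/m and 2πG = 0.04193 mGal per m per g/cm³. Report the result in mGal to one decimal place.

Free-air correction = 0.3086 × 3298.0 = 1017.76 mGal
Free-air anomaly = 978399.75 − 979182.43 + (1017.76) = 235.08 mGal
Bouguer slab correction = 0.04193 × 1.82 × 3298.0 = 251.68 mGal
Simple Bouguer anomaly = 235.08 − (251.68) = -16.60 mGal

-16.6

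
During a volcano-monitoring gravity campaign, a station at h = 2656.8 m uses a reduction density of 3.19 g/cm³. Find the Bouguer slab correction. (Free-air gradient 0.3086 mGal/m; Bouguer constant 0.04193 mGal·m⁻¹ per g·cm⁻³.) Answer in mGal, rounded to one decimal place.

Bouguer slab correction = 0.04193 × 3.19 × 2656.8 = 355.4 mGal

355.4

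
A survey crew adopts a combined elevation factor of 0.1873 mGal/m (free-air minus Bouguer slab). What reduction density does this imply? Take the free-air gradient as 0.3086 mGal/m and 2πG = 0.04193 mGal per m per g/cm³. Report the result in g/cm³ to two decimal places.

0.1873 = 0.3086 − 0.04193 × ρ
ρ = (0.3086 − 0.1873) / 0.04193 = 2.89 g/cm³

2.89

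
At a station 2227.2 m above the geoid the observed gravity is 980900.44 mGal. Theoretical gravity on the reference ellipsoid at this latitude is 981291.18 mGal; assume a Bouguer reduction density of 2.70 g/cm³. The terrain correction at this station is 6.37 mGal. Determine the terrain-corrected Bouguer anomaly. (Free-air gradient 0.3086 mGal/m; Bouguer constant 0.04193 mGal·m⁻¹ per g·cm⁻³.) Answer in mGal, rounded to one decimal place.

Free-air correction = 0.3086 × 2227.2 = 687.31 mGal
Free-air anomaly = 980900.44 − 981291.18 + (687.31) = 296.57 mGal
Bouguer slab correction = 0.04193 × 2.70 × 2227.2 = 252.14 mGal
Simple Bouguer anomaly = 296.57 − (252.14) = 44.43 mGal
Complete Bouguer anomaly = 44.43 + 6.37 = 50.80 mGal

50.8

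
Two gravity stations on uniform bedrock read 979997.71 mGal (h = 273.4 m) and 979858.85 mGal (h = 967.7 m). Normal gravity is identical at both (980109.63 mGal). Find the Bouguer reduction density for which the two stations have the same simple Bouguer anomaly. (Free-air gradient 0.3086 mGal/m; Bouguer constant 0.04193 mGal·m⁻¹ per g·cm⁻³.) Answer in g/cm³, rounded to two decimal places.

2.59

Δg_obs = 979858.85 − 979997.71 = -138.86 mGal over Δh = 967.7 − 273.4 = 694.3 m
Equal Bouguer anomalies ⇒ Δg_obs + (0.3086 − 0.04193ρ)·Δh = 0
0.3086 − 0.04193ρ = −Δg_obs/Δh = 0.20000
ρ = (0.3086 − 0.20000) / 0.04193 = 2.59 g/cm³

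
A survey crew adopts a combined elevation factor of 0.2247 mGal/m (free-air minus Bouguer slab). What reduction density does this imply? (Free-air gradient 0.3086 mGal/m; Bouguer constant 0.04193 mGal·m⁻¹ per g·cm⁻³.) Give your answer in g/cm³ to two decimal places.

2.00

0.2247 = 0.3086 − 0.04193 × ρ
ρ = (0.3086 − 0.2247) / 0.04193 = 2.00 g/cm³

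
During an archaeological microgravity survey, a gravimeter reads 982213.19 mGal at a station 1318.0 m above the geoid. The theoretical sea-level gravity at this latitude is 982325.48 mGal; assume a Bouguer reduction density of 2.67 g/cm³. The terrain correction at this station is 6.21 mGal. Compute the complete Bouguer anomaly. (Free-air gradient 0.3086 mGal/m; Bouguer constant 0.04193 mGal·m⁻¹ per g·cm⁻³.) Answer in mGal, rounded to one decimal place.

153.1

Free-air correction = 0.3086 × 1318.0 = 406.73 mGal
Free-air anomaly = 982213.19 − 982325.48 + (406.73) = 294.44 mGal
Bouguer slab correction = 0.04193 × 2.67 × 1318.0 = 147.55 mGal
Simple Bouguer anomaly = 294.44 − (147.55) = 146.89 mGal
Complete Bouguer anomaly = 146.89 + 6.21 = 153.10 mGal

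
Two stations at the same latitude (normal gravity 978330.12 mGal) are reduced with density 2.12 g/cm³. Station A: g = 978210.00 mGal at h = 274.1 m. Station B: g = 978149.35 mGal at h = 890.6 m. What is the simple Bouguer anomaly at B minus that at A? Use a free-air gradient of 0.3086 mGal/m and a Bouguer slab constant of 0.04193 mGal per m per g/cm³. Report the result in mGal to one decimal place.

74.8

Δg_SB(A) = 978210.00 − 978330.12 + 0.3086×274.1 − 0.04193×2.12×274.1 = -59.90 mGal
Δg_SB(B) = 978149.35 − 978330.12 + 0.3086×890.6 − 0.04193×2.12×890.6 = 14.90 mGal
Difference = 14.90 − (-59.90) = 74.80 mGal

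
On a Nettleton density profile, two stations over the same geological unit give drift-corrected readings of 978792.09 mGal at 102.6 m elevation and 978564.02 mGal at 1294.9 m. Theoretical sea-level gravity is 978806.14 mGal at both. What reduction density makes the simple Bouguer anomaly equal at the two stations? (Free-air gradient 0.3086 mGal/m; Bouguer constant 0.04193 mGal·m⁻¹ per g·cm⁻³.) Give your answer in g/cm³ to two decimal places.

Δg_obs = 978564.02 − 978792.09 = -228.07 mGal over Δh = 1294.9 − 102.6 = 1192.3 m
Equal Bouguer anomalies ⇒ Δg_obs + (0.3086 − 0.04193ρ)·Δh = 0
0.3086 − 0.04193ρ = −Δg_obs/Δh = 0.19129
ρ = (0.3086 − 0.19129) / 0.04193 = 2.80 g/cm³

2.80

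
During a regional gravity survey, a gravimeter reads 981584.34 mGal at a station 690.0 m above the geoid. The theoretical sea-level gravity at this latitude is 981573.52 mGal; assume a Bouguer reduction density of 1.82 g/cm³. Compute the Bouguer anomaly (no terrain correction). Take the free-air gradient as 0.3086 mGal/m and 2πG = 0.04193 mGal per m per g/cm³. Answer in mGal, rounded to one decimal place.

Free-air correction = 0.3086 × 690.0 = 212.93 mGal
Free-air anomaly = 981584.34 − 981573.52 + (212.93) = 223.75 mGal
Bouguer slab correction = 0.04193 × 1.82 × 690.0 = 52.66 mGal
Simple Bouguer anomaly = 223.75 − (52.66) = 171.09 mGal

171.1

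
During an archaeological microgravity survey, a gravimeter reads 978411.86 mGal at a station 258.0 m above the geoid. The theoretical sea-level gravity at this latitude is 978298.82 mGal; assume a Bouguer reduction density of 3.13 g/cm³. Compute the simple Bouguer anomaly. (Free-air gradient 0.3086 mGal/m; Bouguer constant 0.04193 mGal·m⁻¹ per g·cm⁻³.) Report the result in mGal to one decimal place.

158.8

Free-air correction = 0.3086 × 258.0 = 79.62 mGal
Free-air anomaly = 978411.86 − 978298.82 + (79.62) = 192.66 mGal
Bouguer slab correction = 0.04193 × 3.13 × 258.0 = 33.86 mGal
Simple Bouguer anomaly = 192.66 − (33.86) = 158.80 mGal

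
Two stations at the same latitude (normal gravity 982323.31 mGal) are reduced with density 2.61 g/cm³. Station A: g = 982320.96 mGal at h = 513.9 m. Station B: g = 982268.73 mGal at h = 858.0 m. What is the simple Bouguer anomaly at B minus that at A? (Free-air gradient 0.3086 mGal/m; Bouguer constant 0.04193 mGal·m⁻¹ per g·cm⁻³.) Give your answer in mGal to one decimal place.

16.3

Δg_SB(A) = 982320.96 − 982323.31 + 0.3086×513.9 − 0.04193×2.61×513.9 = 100.00 mGal
Δg_SB(B) = 982268.73 − 982323.31 + 0.3086×858.0 − 0.04193×2.61×858.0 = 116.30 mGal
Difference = 116.30 − (100.00) = 16.30 mGal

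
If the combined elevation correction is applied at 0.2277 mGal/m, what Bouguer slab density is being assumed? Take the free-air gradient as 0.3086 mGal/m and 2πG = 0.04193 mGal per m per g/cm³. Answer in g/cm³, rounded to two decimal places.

0.2277 = 0.3086 − 0.04193 × ρ
ρ = (0.3086 − 0.2277) / 0.04193 = 1.93 g/cm³

1.93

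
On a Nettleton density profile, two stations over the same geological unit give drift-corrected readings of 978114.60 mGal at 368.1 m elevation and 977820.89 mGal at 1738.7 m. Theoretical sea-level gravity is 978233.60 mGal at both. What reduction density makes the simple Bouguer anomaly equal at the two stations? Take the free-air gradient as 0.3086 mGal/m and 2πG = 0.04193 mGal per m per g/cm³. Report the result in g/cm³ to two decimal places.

2.25

Δg_obs = 977820.89 − 978114.60 = -293.71 mGal over Δh = 1738.7 − 368.1 = 1370.6 m
Equal Bouguer anomalies ⇒ Δg_obs + (0.3086 − 0.04193ρ)·Δh = 0
0.3086 − 0.04193ρ = −Δg_obs/Δh = 0.21429
ρ = (0.3086 − 0.21429) / 0.04193 = 2.25 g/cm³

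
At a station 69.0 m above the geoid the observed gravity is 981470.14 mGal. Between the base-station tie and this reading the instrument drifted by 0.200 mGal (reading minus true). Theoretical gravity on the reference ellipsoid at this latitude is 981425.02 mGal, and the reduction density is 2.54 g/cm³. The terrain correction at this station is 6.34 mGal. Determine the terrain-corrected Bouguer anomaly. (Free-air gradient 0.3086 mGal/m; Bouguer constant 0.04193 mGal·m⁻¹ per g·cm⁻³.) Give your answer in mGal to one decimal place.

Drift-corrected reading = 981470.14 − (0.200) = 981469.940 mGal
Free-air correction = 0.3086 × 69.0 = 21.29 mGal
Free-air anomaly = 981469.940 − 981425.02 + (21.29) = 66.210 mGal
Bouguer slab correction = 0.04193 × 2.54 × 69.0 = 7.35 mGal
Simple Bouguer anomaly = 66.210 − (7.35) = 58.860 mGal
Complete Bouguer anomaly = 58.860 + 6.34 = 65.200 mGal

65.2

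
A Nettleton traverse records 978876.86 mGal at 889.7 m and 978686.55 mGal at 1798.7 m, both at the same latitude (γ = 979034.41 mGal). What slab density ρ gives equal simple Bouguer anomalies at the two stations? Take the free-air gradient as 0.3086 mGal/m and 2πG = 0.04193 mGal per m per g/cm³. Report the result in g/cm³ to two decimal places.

Δg_obs = 978686.55 − 978876.86 = -190.31 mGal over Δh = 1798.7 − 889.7 = 909.0 m
Equal Bouguer anomalies ⇒ Δg_obs + (0.3086 − 0.04193ρ)·Δh = 0
0.3086 − 0.04193ρ = −Δg_obs/Δh = 0.20936
ρ = (0.3086 − 0.20936) / 0.04193 = 2.37 g/cm³

2.37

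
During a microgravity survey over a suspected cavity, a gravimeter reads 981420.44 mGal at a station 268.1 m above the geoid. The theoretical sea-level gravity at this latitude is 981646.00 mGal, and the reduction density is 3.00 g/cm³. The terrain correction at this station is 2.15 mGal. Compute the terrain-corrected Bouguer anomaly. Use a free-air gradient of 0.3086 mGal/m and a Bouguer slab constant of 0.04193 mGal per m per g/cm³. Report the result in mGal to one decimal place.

-174.4

Free-air correction = 0.3086 × 268.1 = 82.74 mGal
Free-air anomaly = 981420.44 − 981646.00 + (82.74) = -142.82 mGal
Bouguer slab correction = 0.04193 × 3.00 × 268.1 = 33.72 mGal
Simple Bouguer anomaly = -142.82 − (33.72) = -176.54 mGal
Complete Bouguer anomaly = -176.54 + 2.15 = -174.39 mGal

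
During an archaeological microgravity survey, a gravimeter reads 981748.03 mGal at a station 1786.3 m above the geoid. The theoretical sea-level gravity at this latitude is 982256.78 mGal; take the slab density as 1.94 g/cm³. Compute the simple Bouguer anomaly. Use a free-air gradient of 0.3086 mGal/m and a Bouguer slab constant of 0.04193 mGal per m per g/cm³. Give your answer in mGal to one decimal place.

-102.8

Free-air correction = 0.3086 × 1786.3 = 551.25 mGal
Free-air anomaly = 981748.03 − 982256.78 + (551.25) = 42.50 mGal
Bouguer slab correction = 0.04193 × 1.94 × 1786.3 = 145.31 mGal
Simple Bouguer anomaly = 42.50 − (145.31) = -102.81 mGal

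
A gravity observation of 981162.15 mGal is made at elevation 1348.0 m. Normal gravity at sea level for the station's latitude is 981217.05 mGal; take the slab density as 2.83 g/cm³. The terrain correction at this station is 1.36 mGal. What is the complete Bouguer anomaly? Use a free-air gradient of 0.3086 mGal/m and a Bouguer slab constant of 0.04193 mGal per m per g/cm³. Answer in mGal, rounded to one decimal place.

202.5

Free-air correction = 0.3086 × 1348.0 = 415.99 mGal
Free-air anomaly = 981162.15 − 981217.05 + (415.99) = 361.09 mGal
Bouguer slab correction = 0.04193 × 2.83 × 1348.0 = 159.96 mGal
Simple Bouguer anomaly = 361.09 − (159.96) = 201.13 mGal
Complete Bouguer anomaly = 201.13 + 1.36 = 202.49 mGal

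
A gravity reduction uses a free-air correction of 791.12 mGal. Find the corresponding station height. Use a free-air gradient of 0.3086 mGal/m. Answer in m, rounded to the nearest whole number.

2564

h = 791.12 / 0.3086 = 2563.58 m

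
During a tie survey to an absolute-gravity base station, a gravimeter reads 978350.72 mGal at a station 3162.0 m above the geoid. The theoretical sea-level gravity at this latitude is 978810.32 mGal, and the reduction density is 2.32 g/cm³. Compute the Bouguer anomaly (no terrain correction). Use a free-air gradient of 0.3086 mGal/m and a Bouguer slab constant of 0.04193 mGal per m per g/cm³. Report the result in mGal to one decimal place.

208.6

Free-air correction = 0.3086 × 3162.0 = 975.79 mGal
Free-air anomaly = 978350.72 − 978810.32 + (975.79) = 516.19 mGal
Bouguer slab correction = 0.04193 × 2.32 × 3162.0 = 307.59 mGal
Simple Bouguer anomaly = 516.19 − (307.59) = 208.60 mGal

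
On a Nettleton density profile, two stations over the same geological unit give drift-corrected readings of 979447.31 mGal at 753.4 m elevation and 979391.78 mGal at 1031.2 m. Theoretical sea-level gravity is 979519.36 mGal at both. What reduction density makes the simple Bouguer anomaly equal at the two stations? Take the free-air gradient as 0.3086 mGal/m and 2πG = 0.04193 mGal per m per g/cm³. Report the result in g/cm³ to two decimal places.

Δg_obs = 979391.78 − 979447.31 = -55.53 mGal over Δh = 1031.2 − 753.4 = 277.8 m
Equal Bouguer anomalies ⇒ Δg_obs + (0.3086 − 0.04193ρ)·Δh = 0
0.3086 − 0.04193ρ = −Δg_obs/Δh = 0.19989
ρ = (0.3086 − 0.19989) / 0.04193 = 2.59 g/cm³

2.59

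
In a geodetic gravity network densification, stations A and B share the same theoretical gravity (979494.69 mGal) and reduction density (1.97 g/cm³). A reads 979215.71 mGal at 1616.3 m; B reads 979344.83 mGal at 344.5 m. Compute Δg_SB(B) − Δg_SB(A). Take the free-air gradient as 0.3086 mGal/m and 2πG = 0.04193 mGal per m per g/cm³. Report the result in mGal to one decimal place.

-158.3

Δg_SB(A) = 979215.71 − 979494.69 + 0.3086×1616.3 − 0.04193×1.97×1616.3 = 86.30 mGal
Δg_SB(B) = 979344.83 − 979494.69 + 0.3086×344.5 − 0.04193×1.97×344.5 = -72.00 mGal
Difference = -72.00 − (86.30) = -158.30 mGal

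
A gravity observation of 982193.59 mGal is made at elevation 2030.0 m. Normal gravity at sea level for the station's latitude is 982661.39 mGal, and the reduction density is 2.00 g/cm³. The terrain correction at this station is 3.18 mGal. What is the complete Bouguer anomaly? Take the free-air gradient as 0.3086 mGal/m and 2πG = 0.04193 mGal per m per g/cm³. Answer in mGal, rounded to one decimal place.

-8.4

Free-air correction = 0.3086 × 2030.0 = 626.46 mGal
Free-air anomaly = 982193.59 − 982661.39 + (626.46) = 158.66 mGal
Bouguer slab correction = 0.04193 × 2.00 × 2030.0 = 170.24 mGal
Simple Bouguer anomaly = 158.66 − (170.24) = -11.58 mGal
Complete Bouguer anomaly = -11.58 + 3.18 = -8.40 mGal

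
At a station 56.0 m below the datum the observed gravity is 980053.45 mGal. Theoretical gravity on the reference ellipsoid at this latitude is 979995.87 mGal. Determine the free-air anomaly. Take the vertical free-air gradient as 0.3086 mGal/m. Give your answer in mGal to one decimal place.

40.3

Free-air correction = 0.3086 × -56.0 = -17.28 mGal
Free-air anomaly = 980053.45 − 979995.87 + (-17.28) = 40.30 mGal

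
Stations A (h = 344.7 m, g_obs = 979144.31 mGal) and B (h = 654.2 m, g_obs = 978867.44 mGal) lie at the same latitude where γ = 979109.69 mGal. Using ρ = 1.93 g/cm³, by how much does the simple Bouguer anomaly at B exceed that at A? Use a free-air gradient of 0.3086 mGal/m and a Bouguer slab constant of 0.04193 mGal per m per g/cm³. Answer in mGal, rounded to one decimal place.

Δg_SB(A) = 979144.31 − 979109.69 + 0.3086×344.7 − 0.04193×1.93×344.7 = 113.10 mGal
Δg_SB(B) = 978867.44 − 979109.69 + 0.3086×654.2 − 0.04193×1.93×654.2 = -93.30 mGal
Difference = -93.30 − (113.10) = -206.40 mGal

-206.4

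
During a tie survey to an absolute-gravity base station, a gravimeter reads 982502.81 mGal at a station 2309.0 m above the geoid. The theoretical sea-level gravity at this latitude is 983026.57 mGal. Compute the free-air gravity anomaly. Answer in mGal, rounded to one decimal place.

Free-air correction = 0.3086 × 2309.0 = 712.56 mGal
Free-air anomaly = 982502.81 − 983026.57 + (712.56) = 188.80 mGal

188.8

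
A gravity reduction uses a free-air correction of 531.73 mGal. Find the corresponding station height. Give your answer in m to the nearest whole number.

h = 531.73 / 0.3086 = 1723.04 m

1723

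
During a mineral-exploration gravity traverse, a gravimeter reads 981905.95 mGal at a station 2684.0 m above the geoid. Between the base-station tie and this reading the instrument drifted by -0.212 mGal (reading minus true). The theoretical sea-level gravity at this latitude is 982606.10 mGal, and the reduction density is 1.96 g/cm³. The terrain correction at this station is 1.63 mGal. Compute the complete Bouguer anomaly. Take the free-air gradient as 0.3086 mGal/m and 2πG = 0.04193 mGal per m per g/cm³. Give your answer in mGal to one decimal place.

-90.6

Drift-corrected reading = 981905.95 − (-0.212) = 981906.162 mGal
Free-air correction = 0.3086 × 2684.0 = 828.28 mGal
Free-air anomaly = 981906.162 − 982606.10 + (828.28) = 128.342 mGal
Bouguer slab correction = 0.04193 × 1.96 × 2684.0 = 220.58 mGal
Simple Bouguer anomaly = 128.342 − (220.58) = -92.238 mGal
Complete Bouguer anomaly = -92.238 + 1.63 = -90.608 mGal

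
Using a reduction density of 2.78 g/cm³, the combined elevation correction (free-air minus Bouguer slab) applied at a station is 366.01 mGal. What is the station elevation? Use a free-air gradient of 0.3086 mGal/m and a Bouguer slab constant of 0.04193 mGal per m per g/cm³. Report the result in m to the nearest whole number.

Combined gradient = 0.3086 − 0.04193 × 2.78 = 0.1920346 mGal/m
h = 366.01 / 0.1920346 = 1905.96 m

1906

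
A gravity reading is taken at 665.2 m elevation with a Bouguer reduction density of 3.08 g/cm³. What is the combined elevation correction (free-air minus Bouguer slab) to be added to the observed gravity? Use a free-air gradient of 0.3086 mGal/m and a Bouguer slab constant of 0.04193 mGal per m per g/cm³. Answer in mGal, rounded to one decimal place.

119.4

Combined gradient = 0.3086 − 0.04193 × 3.08 = 0.1794556 mGal/m
Combined elevation correction = 0.1794556 × 665.2 = 119.4 mGal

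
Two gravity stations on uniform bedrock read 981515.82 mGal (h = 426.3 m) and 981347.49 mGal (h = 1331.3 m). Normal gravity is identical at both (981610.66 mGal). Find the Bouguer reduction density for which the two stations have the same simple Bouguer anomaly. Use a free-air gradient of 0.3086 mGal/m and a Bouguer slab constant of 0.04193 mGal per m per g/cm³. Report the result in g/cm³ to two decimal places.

Δg_obs = 981347.49 − 981515.82 = -168.33 mGal over Δh = 1331.3 − 426.3 = 905.0 m
Equal Bouguer anomalies ⇒ Δg_obs + (0.3086 − 0.04193ρ)·Δh = 0
0.3086 − 0.04193ρ = −Δg_obs/Δh = 0.18600
ρ = (0.3086 − 0.18600) / 0.04193 = 2.92 g/cm³

2.92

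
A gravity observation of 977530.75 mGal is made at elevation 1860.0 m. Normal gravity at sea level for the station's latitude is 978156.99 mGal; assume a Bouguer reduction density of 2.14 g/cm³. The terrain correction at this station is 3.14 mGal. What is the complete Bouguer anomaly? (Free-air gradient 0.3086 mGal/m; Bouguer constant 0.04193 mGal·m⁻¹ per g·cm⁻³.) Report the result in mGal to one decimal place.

Free-air correction = 0.3086 × 1860.0 = 574.00 mGal
Free-air anomaly = 977530.75 − 978156.99 + (574.00) = -52.24 mGal
Bouguer slab correction = 0.04193 × 2.14 × 1860.0 = 166.90 mGal
Simple Bouguer anomaly = -52.24 − (166.90) = -219.14 mGal
Complete Bouguer anomaly = -219.14 + 3.14 = -216.00 mGal

-216.0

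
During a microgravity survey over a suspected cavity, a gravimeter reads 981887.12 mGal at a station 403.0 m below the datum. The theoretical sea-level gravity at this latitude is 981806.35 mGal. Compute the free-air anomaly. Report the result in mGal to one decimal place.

Free-air correction = 0.3086 × -403.0 = -124.37 mGal
Free-air anomaly = 981887.12 − 981806.35 + (-124.37) = -43.60 mGal

-43.6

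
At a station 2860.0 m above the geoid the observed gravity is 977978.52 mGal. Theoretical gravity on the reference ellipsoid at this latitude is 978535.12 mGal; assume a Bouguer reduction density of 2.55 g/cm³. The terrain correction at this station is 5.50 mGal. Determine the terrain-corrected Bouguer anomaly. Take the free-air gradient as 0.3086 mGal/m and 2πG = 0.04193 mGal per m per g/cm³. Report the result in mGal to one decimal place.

Free-air correction = 0.3086 × 2860.0 = 882.60 mGal
Free-air anomaly = 977978.52 − 978535.12 + (882.60) = 326.00 mGal
Bouguer slab correction = 0.04193 × 2.55 × 2860.0 = 305.80 mGal
Simple Bouguer anomaly = 326.00 − (305.80) = 20.20 mGal
Complete Bouguer anomaly = 20.20 + 5.50 = 25.70 mGal

25.7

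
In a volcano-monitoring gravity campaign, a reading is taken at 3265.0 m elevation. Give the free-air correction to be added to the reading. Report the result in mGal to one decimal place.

Free-air correction = 0.3086 × 3265.0 = 1007.6 mGal

1007.6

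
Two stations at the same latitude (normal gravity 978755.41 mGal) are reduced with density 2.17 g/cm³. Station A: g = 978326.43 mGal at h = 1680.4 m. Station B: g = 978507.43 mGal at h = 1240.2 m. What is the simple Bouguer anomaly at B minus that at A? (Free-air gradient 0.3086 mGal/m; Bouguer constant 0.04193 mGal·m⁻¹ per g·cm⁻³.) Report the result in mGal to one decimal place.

85.2

Δg_SB(A) = 978326.43 − 978755.41 + 0.3086×1680.4 − 0.04193×2.17×1680.4 = -63.30 mGal
Δg_SB(B) = 978507.43 − 978755.41 + 0.3086×1240.2 − 0.04193×2.17×1240.2 = 21.90 mGal
Difference = 21.90 − (-63.30) = 85.20 mGal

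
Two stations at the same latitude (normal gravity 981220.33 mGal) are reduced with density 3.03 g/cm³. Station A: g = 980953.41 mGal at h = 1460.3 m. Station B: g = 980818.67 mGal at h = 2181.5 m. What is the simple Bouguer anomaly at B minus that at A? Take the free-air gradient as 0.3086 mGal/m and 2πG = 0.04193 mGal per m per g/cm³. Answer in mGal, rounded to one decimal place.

-3.8

Δg_SB(A) = 980953.41 − 981220.33 + 0.3086×1460.3 − 0.04193×3.03×1460.3 = -1.80 mGal
Δg_SB(B) = 980818.67 − 981220.33 + 0.3086×2181.5 − 0.04193×3.03×2181.5 = -5.60 mGal
Difference = -5.60 − (-1.80) = -3.80 mGal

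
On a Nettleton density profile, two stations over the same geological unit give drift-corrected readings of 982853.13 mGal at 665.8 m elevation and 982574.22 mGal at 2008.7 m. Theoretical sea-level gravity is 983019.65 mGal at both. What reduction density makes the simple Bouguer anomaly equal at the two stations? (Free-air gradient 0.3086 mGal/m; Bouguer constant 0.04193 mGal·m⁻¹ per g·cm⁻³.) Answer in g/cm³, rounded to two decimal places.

2.41

Δg_obs = 982574.22 − 982853.13 = -278.91 mGal over Δh = 2008.7 − 665.8 = 1342.9 m
Equal Bouguer anomalies ⇒ Δg_obs + (0.3086 − 0.04193ρ)·Δh = 0
0.3086 − 0.04193ρ = −Δg_obs/Δh = 0.20769
ρ = (0.3086 − 0.20769) / 0.04193 = 2.41 g/cm³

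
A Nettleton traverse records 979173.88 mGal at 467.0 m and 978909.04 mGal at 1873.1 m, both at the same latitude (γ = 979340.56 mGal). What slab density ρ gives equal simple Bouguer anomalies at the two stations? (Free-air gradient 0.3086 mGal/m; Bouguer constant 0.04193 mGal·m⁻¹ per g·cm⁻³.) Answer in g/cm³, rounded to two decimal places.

Δg_obs = 978909.04 − 979173.88 = -264.84 mGal over Δh = 1873.1 − 467.0 = 1406.1 m
Equal Bouguer anomalies ⇒ Δg_obs + (0.3086 − 0.04193ρ)·Δh = 0
0.3086 − 0.04193ρ = −Δg_obs/Δh = 0.18835
ρ = (0.3086 − 0.18835) / 0.04193 = 2.87 g/cm³

2.87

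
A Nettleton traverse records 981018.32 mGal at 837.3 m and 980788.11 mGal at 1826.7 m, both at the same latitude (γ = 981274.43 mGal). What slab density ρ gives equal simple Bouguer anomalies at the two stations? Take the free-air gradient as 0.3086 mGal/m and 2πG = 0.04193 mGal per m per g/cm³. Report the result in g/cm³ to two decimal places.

Δg_obs = 980788.11 − 981018.32 = -230.21 mGal over Δh = 1826.7 − 837.3 = 989.4 m
Equal Bouguer anomalies ⇒ Δg_obs + (0.3086 − 0.04193ρ)·Δh = 0
0.3086 − 0.04193ρ = −Δg_obs/Δh = 0.23268
ρ = (0.3086 − 0.23268) / 0.04193 = 1.81 g/cm³

1.81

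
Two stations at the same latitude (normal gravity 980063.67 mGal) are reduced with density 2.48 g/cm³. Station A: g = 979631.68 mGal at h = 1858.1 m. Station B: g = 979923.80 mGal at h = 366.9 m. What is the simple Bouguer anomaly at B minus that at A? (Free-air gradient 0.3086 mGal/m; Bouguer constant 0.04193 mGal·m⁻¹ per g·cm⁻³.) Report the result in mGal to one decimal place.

-13.0

Δg_SB(A) = 979631.68 − 980063.67 + 0.3086×1858.1 − 0.04193×2.48×1858.1 = -51.80 mGal
Δg_SB(B) = 979923.80 − 980063.67 + 0.3086×366.9 − 0.04193×2.48×366.9 = -64.80 mGal
Difference = -64.80 − (-51.80) = -13.00 mGal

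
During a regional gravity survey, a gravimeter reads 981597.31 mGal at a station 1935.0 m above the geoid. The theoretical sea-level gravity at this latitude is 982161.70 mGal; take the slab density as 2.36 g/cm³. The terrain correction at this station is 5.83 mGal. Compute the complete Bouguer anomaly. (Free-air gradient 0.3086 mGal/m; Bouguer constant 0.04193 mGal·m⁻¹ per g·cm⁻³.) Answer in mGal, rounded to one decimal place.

-152.9

Free-air correction = 0.3086 × 1935.0 = 597.14 mGal
Free-air anomaly = 981597.31 − 982161.70 + (597.14) = 32.75 mGal
Bouguer slab correction = 0.04193 × 2.36 × 1935.0 = 191.48 mGal
Simple Bouguer anomaly = 32.75 − (191.48) = -158.73 mGal
Complete Bouguer anomaly = -158.73 + 5.83 = -152.90 mGal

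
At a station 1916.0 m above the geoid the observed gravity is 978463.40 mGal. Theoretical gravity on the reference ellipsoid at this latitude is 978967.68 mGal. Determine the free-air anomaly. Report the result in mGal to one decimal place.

87.0

Free-air correction = 0.3086 × 1916.0 = 591.28 mGal
Free-air anomaly = 978463.40 − 978967.68 + (591.28) = 87.00 mGal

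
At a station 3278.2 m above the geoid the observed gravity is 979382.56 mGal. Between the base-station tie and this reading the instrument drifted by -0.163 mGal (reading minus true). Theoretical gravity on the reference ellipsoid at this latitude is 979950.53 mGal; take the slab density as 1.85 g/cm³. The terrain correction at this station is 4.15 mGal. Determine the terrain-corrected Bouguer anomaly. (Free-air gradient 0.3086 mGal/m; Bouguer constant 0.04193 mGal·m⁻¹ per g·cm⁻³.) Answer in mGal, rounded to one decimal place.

193.7

Drift-corrected reading = 979382.56 − (-0.163) = 979382.723 mGal
Free-air correction = 0.3086 × 3278.2 = 1011.65 mGal
Free-air anomaly = 979382.723 − 979950.53 + (1011.65) = 443.843 mGal
Bouguer slab correction = 0.04193 × 1.85 × 3278.2 = 254.29 mGal
Simple Bouguer anomaly = 443.843 − (254.29) = 189.553 mGal
Complete Bouguer anomaly = 189.553 + 4.15 = 193.703 mGal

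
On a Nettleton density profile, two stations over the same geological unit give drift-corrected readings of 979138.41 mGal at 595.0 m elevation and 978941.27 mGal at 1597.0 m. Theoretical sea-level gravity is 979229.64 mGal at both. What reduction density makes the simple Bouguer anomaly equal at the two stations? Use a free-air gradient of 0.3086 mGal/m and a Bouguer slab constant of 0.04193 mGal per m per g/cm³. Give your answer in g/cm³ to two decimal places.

Δg_obs = 978941.27 − 979138.41 = -197.14 mGal over Δh = 1597.0 − 595.0 = 1002.0 m
Equal Bouguer anomalies ⇒ Δg_obs + (0.3086 − 0.04193ρ)·Δh = 0
0.3086 − 0.04193ρ = −Δg_obs/Δh = 0.19675
ρ = (0.3086 − 0.19675) / 0.04193 = 2.67 g/cm³

2.67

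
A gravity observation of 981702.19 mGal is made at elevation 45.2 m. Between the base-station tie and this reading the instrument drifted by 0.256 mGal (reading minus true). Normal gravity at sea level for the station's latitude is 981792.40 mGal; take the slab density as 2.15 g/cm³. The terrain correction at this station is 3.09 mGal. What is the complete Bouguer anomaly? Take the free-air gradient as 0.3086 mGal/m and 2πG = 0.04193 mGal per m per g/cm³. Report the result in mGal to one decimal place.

Drift-corrected reading = 981702.19 − (0.256) = 981701.934 mGal
Free-air correction = 0.3086 × 45.2 = 13.95 mGal
Free-air anomaly = 981701.934 − 981792.40 + (13.95) = -76.516 mGal
Bouguer slab correction = 0.04193 × 2.15 × 45.2 = 4.07 mGal
Simple Bouguer anomaly = -76.516 − (4.07) = -80.586 mGal
Complete Bouguer anomaly = -80.586 + 3.09 = -77.496 mGal

-77.5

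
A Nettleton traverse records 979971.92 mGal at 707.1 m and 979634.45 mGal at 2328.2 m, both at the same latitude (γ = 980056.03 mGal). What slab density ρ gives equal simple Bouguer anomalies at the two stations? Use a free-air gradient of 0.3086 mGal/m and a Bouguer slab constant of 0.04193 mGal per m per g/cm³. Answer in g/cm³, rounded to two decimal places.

Δg_obs = 979634.45 − 979971.92 = -337.47 mGal over Δh = 2328.2 − 707.1 = 1621.1 m
Equal Bouguer anomalies ⇒ Δg_obs + (0.3086 − 0.04193ρ)·Δh = 0
0.3086 − 0.04193ρ = −Δg_obs/Δh = 0.20817
ρ = (0.3086 − 0.20817) / 0.04193 = 2.40 g/cm³

2.40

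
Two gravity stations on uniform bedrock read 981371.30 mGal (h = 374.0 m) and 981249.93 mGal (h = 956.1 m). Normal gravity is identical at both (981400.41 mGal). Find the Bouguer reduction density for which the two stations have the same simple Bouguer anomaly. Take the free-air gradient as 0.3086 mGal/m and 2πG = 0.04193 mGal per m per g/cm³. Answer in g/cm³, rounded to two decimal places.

Δg_obs = 981249.93 − 981371.30 = -121.37 mGal over Δh = 956.1 − 374.0 = 582.1 m
Equal Bouguer anomalies ⇒ Δg_obs + (0.3086 − 0.04193ρ)·Δh = 0
0.3086 − 0.04193ρ = −Δg_obs/Δh = 0.20850
ρ = (0.3086 − 0.20850) / 0.04193 = 2.39 g/cm³

2.39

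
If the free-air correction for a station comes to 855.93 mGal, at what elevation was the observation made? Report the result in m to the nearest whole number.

h = 855.93 / 0.3086 = 2773.59 m

2774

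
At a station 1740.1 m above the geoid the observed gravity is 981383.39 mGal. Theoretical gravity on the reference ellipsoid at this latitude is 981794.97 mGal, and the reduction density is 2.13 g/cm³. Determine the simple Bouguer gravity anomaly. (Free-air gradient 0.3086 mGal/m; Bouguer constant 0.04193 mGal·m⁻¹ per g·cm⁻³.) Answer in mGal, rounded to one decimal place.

Free-air correction = 0.3086 × 1740.1 = 536.99 mGal
Free-air anomaly = 981383.39 − 981794.97 + (536.99) = 125.41 mGal
Bouguer slab correction = 0.04193 × 2.13 × 1740.1 = 155.41 mGal
Simple Bouguer anomaly = 125.41 − (155.41) = -30.00 mGal

-30.0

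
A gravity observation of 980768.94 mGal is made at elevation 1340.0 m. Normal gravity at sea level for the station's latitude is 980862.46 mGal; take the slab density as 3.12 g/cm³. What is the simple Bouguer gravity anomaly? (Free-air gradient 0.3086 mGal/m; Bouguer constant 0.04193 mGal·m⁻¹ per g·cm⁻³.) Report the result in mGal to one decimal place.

144.7

Free-air correction = 0.3086 × 1340.0 = 413.52 mGal
Free-air anomaly = 980768.94 − 980862.46 + (413.52) = 320.00 mGal
Bouguer slab correction = 0.04193 × 3.12 × 1340.0 = 175.30 mGal
Simple Bouguer anomaly = 320.00 − (175.30) = 144.70 mGal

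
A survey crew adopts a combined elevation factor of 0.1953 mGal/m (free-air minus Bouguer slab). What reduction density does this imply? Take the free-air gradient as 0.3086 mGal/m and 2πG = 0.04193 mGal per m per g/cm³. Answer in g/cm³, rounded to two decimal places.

0.1953 = 0.3086 − 0.04193 × ρ
ρ = (0.3086 − 0.1953) / 0.04193 = 2.70 g/cm³

2.70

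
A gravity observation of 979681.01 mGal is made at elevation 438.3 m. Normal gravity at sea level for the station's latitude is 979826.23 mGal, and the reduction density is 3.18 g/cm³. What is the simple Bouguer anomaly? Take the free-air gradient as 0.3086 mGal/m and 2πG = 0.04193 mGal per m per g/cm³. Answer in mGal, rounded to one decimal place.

-68.4

Free-air correction = 0.3086 × 438.3 = 135.26 mGal
Free-air anomaly = 979681.01 − 979826.23 + (135.26) = -9.96 mGal
Bouguer slab correction = 0.04193 × 3.18 × 438.3 = 58.44 mGal
Simple Bouguer anomaly = -9.96 − (58.44) = -68.40 mGal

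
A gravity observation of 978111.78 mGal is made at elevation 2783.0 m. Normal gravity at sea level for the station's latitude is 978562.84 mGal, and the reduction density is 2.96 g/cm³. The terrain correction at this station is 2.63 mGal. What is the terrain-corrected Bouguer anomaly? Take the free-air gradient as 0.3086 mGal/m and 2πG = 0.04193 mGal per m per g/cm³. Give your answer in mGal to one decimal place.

Free-air correction = 0.3086 × 2783.0 = 858.83 mGal
Free-air anomaly = 978111.78 − 978562.84 + (858.83) = 407.77 mGal
Bouguer slab correction = 0.04193 × 2.96 × 2783.0 = 345.41 mGal
Simple Bouguer anomaly = 407.77 − (345.41) = 62.36 mGal
Complete Bouguer anomaly = 62.36 + 2.63 = 64.99 mGal

65.0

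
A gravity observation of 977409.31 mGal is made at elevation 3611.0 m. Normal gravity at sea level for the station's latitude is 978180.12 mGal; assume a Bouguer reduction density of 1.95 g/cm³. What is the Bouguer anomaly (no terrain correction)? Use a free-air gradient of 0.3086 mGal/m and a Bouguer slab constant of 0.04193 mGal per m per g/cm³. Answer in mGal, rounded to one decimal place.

48.3

Free-air correction = 0.3086 × 3611.0 = 1114.35 mGal
Free-air anomaly = 977409.31 − 978180.12 + (1114.35) = 343.54 mGal
Bouguer slab correction = 0.04193 × 1.95 × 3611.0 = 295.25 mGal
Simple Bouguer anomaly = 343.54 − (295.25) = 48.29 mGal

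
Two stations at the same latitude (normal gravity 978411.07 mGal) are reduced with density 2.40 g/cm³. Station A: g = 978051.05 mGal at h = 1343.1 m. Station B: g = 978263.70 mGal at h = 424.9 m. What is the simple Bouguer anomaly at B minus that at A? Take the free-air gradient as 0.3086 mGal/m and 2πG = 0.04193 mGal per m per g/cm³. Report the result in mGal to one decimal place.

21.7

Δg_SB(A) = 978051.05 − 978411.07 + 0.3086×1343.1 − 0.04193×2.40×1343.1 = -80.70 mGal
Δg_SB(B) = 978263.70 − 978411.07 + 0.3086×424.9 − 0.04193×2.40×424.9 = -59.00 mGal
Difference = -59.00 − (-80.70) = 21.70 mGal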